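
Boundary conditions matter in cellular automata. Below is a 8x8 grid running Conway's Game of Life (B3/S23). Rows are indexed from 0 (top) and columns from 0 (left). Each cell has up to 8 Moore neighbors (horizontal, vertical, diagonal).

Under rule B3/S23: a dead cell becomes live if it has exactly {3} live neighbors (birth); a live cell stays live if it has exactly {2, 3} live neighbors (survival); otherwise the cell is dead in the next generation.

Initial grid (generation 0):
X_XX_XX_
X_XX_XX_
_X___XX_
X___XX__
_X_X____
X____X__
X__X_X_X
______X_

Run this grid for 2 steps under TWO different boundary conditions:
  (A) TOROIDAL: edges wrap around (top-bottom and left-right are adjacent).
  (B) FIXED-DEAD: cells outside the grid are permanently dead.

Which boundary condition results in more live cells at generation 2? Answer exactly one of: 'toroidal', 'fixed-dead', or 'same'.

Answer: fixed-dead

Derivation:
Under TOROIDAL boundary, generation 2:
X___X___
X___X___
_____X__
____XXX_
___XX___
__X_X___
____XX__
X______X
Population = 16

Under FIXED-DEAD boundary, generation 2:
__XXX_X_
X_____X_
_____XX_
____XXX_
___XX___
X_X_X_X_
_X___XX_
_____X__
Population = 21

Comparison: toroidal=16, fixed-dead=21 -> fixed-dead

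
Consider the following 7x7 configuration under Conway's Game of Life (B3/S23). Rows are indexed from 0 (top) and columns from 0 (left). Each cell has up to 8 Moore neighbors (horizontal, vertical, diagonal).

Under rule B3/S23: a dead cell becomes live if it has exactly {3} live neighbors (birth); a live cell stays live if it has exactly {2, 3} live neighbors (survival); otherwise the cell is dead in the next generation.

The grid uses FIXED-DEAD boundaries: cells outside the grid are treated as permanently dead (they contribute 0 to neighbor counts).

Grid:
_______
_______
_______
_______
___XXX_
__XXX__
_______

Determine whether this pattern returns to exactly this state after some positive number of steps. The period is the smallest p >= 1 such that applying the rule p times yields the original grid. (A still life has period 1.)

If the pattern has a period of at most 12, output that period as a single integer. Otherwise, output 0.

Answer: 2

Derivation:
Simulating and comparing each generation to the original:
Gen 0 (original, given above): 6 live cells
Gen 1: 6 live cells, differs from original
Gen 2: 6 live cells, MATCHES original -> period = 2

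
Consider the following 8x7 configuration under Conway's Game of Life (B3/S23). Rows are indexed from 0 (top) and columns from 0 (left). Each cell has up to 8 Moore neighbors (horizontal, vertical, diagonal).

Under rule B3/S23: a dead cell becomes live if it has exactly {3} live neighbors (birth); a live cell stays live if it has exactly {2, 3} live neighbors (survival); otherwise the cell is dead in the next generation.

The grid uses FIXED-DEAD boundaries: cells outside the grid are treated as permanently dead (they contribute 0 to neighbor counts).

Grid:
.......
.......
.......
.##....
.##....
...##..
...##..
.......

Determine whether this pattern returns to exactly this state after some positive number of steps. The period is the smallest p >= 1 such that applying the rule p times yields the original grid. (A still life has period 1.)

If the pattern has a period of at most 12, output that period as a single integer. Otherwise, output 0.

Simulating and comparing each generation to the original:
Gen 0 (original, given above): 8 live cells
Gen 1: 6 live cells, differs from original
Gen 2: 8 live cells, MATCHES original -> period = 2

Answer: 2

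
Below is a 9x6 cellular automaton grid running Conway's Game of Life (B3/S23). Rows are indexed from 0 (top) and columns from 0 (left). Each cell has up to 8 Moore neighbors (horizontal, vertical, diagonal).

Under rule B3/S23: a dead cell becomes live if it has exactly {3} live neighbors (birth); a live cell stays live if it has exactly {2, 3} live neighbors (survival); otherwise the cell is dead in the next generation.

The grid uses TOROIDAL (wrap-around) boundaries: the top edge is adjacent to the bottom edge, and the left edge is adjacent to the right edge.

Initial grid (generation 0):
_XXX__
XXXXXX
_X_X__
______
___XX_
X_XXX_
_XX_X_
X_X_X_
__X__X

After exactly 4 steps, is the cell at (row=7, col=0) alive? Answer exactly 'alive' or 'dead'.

Simulating step by step:
Generation 0 (given above): 25 live cells
Generation 1: 18 live cells
______
_____X
_X_X_X
__XXX_
__X_XX
______
X___X_
X_X_X_
X___XX
Generation 2: 22 live cells
X___X_
X___X_
X__X_X
XX____
__X_XX
___XX_
_X_X__
X___X_
XX_XX_
Generation 3: 25 live cells
X___X_
XX_XX_
____X_
_XXX__
XXX_XX
_____X
__XX_X
X___X_
XX_XX_
Generation 4: 17 live cells
______
XX_XX_
X___XX
______
____XX
______
X__X_X
X_____
XX_XX_

Cell (7,0) at generation 4: 1 -> alive

Answer: alive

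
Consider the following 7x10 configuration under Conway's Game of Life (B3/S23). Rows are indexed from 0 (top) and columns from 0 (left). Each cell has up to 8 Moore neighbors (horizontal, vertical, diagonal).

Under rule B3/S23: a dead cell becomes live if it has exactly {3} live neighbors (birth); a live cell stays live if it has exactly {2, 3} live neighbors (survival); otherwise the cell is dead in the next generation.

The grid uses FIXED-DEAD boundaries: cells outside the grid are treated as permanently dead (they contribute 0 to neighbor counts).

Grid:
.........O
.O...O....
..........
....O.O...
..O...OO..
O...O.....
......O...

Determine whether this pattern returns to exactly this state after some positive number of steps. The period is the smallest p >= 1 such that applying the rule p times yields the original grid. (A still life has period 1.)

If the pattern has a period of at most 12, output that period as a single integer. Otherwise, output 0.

Answer: 0

Derivation:
Simulating and comparing each generation to the original:
Gen 0 (original, given above): 11 live cells
Gen 1: 10 live cells, differs from original
Gen 2: 9 live cells, differs from original
Gen 3: 13 live cells, differs from original
Gen 4: 11 live cells, differs from original
Gen 5: 13 live cells, differs from original
Gen 6: 11 live cells, differs from original
Gen 7: 10 live cells, differs from original
Gen 8: 9 live cells, differs from original
Gen 9: 10 live cells, differs from original
Gen 10: 10 live cells, differs from original
Gen 11: 10 live cells, differs from original
Gen 12: 10 live cells, differs from original
No period found within 12 steps.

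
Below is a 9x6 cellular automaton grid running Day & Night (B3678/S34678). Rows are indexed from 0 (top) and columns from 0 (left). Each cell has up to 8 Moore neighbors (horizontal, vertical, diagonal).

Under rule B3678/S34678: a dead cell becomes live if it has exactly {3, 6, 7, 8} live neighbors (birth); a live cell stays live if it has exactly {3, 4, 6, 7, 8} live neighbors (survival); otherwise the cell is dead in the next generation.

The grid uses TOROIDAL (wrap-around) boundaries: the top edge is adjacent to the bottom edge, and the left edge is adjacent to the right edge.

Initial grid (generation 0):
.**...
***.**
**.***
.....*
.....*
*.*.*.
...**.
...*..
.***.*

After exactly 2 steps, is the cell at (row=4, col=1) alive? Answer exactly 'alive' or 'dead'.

Simulating step by step:
Generation 0 (given above): 24 live cells
Generation 1: 24 live cells
***...
**..*.
**.*.*
.....*
*...**
....*.
..****
...*..
**.**.
Generation 2: 24 live cells
.**.*.
**.*..
.**..*
**....
....**
*....*
...**.
**..*.
**.*.*

Cell (4,1) at generation 2: 0 -> dead

Answer: dead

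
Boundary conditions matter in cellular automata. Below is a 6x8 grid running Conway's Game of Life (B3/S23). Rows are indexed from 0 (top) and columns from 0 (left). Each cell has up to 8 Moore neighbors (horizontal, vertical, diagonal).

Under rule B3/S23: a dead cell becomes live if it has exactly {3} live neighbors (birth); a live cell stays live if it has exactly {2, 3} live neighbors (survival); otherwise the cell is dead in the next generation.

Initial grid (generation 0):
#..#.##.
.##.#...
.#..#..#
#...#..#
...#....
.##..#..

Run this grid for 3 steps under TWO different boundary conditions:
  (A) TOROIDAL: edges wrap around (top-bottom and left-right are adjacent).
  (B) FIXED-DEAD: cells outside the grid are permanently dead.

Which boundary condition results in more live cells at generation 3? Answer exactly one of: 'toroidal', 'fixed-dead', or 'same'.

Under TOROIDAL boundary, generation 3:
........
........
........
......##
.....##.
.......#
Population = 5

Under FIXED-DEAD boundary, generation 3:
.....#..
.....#..
........
##......
###.....
.##.....
Population = 9

Comparison: toroidal=5, fixed-dead=9 -> fixed-dead

Answer: fixed-dead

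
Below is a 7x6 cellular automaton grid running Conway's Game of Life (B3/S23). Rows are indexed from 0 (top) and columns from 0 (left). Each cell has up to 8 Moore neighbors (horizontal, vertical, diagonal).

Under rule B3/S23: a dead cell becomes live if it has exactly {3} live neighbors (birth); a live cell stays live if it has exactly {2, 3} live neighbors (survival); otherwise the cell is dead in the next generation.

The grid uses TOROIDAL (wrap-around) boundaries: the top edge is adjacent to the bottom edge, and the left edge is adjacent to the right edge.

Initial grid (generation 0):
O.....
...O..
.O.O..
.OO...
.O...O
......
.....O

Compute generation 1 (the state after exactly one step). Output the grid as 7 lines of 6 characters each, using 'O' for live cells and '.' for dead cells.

Simulating step by step:
Generation 0 (given above): 9 live cells
Generation 1: 8 live cells
(generation 1 grid is the final answer)

Answer: ......
..O...
.O.O..
.O....
OOO...
O.....
......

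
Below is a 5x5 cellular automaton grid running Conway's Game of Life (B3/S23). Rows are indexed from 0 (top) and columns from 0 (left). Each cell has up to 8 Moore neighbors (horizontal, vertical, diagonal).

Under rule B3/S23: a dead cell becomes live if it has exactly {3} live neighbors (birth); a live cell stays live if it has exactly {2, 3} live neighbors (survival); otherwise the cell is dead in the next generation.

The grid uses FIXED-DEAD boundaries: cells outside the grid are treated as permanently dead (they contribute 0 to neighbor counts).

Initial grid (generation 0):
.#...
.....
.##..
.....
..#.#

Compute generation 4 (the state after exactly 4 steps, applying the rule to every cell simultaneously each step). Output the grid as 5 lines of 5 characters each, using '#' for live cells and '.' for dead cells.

Answer: .....
.....
.....
.....
.....

Derivation:
Simulating step by step:
Generation 0 (given above): 5 live cells
Generation 1: 5 live cells
.....
.##..
.....
.###.
.....
Generation 2: 3 live cells
.....
.....
...#.
..#..
..#..
Generation 3: 2 live cells
.....
.....
.....
..##.
.....
Generation 4: 0 live cells
(generation 4 grid is the final answer)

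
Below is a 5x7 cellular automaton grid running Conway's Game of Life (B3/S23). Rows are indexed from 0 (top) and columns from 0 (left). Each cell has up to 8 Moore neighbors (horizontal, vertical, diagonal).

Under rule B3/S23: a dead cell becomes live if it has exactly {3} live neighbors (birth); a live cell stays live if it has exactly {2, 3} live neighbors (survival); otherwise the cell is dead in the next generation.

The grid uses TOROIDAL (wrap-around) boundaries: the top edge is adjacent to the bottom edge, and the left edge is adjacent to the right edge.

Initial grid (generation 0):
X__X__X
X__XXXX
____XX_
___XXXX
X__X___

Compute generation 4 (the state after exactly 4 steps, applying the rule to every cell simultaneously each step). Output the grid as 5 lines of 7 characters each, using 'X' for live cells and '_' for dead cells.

Simulating step by step:
Generation 0 (given above): 16 live cells
Generation 1: 11 live cells
_XXX___
X__X___
X______
___X__X
X_XX___
Generation 2: 13 live cells
X___X__
X__X___
X_____X
XXXX__X
X___X__
Generation 3: 14 live cells
XX_XX_X
XX_____
___X___
__XX_X_
__X_XX_
Generation 4: 13 live cells
(generation 4 grid is the final answer)

Answer: ___XX_X
_X_XX_X
_X_XX__
__X__X_
X______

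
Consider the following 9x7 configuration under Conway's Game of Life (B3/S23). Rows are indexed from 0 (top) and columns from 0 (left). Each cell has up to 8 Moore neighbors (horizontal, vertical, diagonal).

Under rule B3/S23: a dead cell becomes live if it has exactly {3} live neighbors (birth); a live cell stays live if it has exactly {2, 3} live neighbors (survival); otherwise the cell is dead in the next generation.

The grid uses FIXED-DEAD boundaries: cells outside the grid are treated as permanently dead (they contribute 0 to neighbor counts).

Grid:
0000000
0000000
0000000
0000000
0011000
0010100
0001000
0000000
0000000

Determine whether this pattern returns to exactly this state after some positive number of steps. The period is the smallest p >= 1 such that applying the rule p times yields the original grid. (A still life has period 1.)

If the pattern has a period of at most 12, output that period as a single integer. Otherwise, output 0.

Simulating and comparing each generation to the original:
Gen 0 (original, given above): 5 live cells
Gen 1: 5 live cells, MATCHES original -> period = 1

Answer: 1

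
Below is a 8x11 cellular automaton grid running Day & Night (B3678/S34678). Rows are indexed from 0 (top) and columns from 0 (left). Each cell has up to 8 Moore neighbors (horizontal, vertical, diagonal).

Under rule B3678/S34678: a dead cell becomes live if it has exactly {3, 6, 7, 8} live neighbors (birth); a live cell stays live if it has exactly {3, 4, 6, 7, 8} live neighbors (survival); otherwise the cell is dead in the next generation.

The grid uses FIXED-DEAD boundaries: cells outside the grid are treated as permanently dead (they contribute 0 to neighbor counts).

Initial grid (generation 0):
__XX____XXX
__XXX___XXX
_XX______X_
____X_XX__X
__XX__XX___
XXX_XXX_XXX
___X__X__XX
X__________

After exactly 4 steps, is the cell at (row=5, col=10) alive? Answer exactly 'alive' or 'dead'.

Simulating step by step:
Generation 0 (given above): 36 live cells
Generation 1: 37 live cells
__XXX___X_X
________XXX
__X_XX_X_X_
_X___XXXX__
__XX_X____X
_XX_XXX_XXX
X_X_X__XXXX
___________
Generation 2: 32 live cells
___________
__X__X_XX_X
_____X_XXXX
_____X_XXX_
__XX__X____
_XXXXXX_XXX
______XXX_X
________XX_
Generation 3: 32 live cells
___________
_______XX__
____X_X_XXX
____X__X_XX
_XXX__X___X
__XXXXXXXX_
__XXX_X__XX
________XX_
Generation 4: 25 live cells
___________
_______XX__
_____X____X
__X___XX__X
__X___X___X
__XX__XXXX_
__X_X_X_X_X
___X_____XX

Cell (5,10) at generation 4: 0 -> dead

Answer: dead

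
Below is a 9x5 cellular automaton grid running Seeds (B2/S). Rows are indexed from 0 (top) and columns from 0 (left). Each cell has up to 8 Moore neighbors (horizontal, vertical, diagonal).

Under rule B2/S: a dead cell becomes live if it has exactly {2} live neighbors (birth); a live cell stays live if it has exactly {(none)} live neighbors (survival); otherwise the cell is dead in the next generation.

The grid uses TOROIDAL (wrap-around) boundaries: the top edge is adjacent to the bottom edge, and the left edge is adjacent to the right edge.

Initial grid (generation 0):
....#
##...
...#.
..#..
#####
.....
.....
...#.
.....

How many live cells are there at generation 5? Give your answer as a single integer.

Answer: 6

Derivation:
Simulating step by step:
Generation 0 (given above): 11 live cells
Generation 1: 7 live cells
.#...
..##.
#...#
.....
.....
.....
.....
.....
...##
Generation 2: 9 live cells
#....
.....
.##..
#...#
.....
.....
.....
...##
#.#..
Generation 3: 14 live cells
....#
#.#..
...##
..##.
#...#
.....
...##
###..
.....
Generation 4: 11 live cells
##.#.
.#...
#....
.#...
.##..
.....
.....
.....
..###
Generation 5: 6 live cells
.....
.....
..#..
.....
#....
.##..
.....
..#.#
.....
Population at generation 5: 6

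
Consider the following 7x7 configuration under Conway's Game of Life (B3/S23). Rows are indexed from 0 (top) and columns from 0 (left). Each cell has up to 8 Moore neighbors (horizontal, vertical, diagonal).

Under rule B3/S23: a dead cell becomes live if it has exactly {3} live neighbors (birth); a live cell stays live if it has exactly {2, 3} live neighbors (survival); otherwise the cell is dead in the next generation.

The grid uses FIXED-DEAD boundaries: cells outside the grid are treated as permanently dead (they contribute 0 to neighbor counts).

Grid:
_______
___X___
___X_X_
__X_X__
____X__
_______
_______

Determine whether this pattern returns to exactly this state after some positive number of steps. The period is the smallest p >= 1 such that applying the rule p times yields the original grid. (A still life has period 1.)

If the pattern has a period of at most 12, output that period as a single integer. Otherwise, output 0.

Simulating and comparing each generation to the original:
Gen 0 (original, given above): 6 live cells
Gen 1: 6 live cells, differs from original
Gen 2: 6 live cells, MATCHES original -> period = 2

Answer: 2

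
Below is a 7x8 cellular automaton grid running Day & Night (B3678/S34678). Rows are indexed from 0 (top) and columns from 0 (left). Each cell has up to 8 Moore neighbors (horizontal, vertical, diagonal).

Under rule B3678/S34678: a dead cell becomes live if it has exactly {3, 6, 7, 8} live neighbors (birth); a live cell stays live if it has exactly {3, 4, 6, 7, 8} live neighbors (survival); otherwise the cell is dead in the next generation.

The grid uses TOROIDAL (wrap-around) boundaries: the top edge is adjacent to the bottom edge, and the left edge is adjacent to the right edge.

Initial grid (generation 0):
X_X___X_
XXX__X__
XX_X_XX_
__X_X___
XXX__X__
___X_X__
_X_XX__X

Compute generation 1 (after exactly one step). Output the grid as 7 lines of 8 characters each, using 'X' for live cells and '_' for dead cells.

Answer: XXX_XX__
XXXXXX__
X__X_X_X
_XX_X_XX
_XX_____
___X__X_
X__XXXX_

Derivation:
Simulating step by step:
Generation 0 (given above): 24 live cells
Generation 1: 29 live cells
(generation 1 grid is the final answer)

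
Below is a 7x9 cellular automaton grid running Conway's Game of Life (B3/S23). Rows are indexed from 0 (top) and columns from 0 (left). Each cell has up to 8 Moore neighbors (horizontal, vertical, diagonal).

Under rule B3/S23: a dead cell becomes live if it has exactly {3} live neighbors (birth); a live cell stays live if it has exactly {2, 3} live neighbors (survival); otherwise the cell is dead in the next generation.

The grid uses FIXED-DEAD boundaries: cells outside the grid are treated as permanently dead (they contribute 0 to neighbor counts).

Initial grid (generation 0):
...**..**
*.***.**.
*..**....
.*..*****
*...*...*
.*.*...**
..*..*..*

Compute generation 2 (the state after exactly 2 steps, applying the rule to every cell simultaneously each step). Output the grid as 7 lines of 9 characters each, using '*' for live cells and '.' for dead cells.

Simulating step by step:
Generation 0 (given above): 29 live cells
Generation 1: 32 live cells
..*.*****
.**...***
*.......*
**....***
*****....
.****..**
..*....**
Generation 2: 24 live cells
(generation 2 grid is the final answer)

Answer: .***.*..*
.***.....
*.*......
...*...**
....***..
*...*..**
.**....**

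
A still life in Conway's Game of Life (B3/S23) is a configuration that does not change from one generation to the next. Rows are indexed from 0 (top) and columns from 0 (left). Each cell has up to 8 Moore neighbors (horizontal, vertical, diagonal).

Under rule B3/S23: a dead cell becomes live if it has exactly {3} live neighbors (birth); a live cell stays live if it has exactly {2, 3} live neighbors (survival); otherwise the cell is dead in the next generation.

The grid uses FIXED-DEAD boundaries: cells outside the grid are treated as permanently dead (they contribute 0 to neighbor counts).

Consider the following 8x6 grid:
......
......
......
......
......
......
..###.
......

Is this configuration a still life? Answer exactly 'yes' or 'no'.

Compute generation 1 and compare to generation 0 (given above):
Generation 1:
......
......
......
......
......
...#..
...#..
...#..
Cell (5,3) differs: gen0=0 vs gen1=1 -> NOT a still life.

Answer: no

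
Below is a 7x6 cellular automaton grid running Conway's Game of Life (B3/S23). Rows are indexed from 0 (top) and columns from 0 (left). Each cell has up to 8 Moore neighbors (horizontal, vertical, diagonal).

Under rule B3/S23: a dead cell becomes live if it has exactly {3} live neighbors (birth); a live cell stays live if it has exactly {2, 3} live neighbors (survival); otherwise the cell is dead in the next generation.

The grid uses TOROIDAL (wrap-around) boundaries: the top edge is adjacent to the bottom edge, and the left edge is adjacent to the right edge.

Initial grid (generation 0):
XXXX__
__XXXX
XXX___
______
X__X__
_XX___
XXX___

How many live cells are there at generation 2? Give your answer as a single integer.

Simulating step by step:
Generation 0 (given above): 18 live cells
Generation 1: 12 live cells
______
____XX
XXX_XX
X_X___
_XX___
___X__
______
Generation 2: 9 live cells
______
_X_XX_
__X_X_
______
_XXX__
__X___
______
Population at generation 2: 9

Answer: 9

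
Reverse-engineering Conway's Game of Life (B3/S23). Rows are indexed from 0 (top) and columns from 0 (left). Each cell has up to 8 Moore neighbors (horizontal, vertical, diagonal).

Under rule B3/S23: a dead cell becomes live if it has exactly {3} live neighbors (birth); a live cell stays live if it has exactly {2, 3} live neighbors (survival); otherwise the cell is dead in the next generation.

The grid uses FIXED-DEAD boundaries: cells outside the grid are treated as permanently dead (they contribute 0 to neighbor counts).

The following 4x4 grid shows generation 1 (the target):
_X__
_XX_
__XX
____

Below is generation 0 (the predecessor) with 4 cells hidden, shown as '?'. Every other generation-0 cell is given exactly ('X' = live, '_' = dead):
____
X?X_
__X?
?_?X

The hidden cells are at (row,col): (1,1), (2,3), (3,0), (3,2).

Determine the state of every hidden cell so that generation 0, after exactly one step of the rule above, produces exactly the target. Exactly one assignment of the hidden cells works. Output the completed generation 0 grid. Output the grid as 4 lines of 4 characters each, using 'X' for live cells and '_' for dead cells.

Hidden generation-0 cells (in order): (1,1), (2,3), (3,0), (3,2).
A hidden cell only influences target cells in its own 3x3 neighborhood. Try each of the 2^4 = 16 assignments, step the completed generation 0 forward once under B3/S23, and compare with the target:
  (1,1)=_ (2,3)=_ (3,0)=_ (3,2)=_ -> step gives (0,1)='_' but target has 'X' -> reject
  (1,1)=_ (2,3)=_ (3,0)=_ (3,2)=X -> step gives (0,1)='_' but target has 'X' -> reject
  (1,1)=_ (2,3)=_ (3,0)=X (3,2)=_ -> step gives (0,1)='_' but target has 'X' -> reject
  (1,1)=_ (2,3)=_ (3,0)=X (3,2)=X -> step gives (0,1)='_' but target has 'X' -> reject
  (1,1)=_ (2,3)=X (3,0)=_ (3,2)=_ -> step gives (0,1)='_' but target has 'X' -> reject
  (1,1)=_ (2,3)=X (3,0)=_ (3,2)=X -> step gives (0,1)='_' but target has 'X' -> reject
  (1,1)=_ (2,3)=X (3,0)=X (3,2)=_ -> step gives (0,1)='_' but target has 'X' -> reject
  (1,1)=_ (2,3)=X (3,0)=X (3,2)=X -> step gives (0,1)='_' but target has 'X' -> reject
  (1,1)=X (2,3)=_ (3,0)=_ (3,2)=_ -> step reproduces the target at every cell -> ACCEPT
  (1,1)=X (2,3)=_ (3,0)=_ (3,2)=X -> step gives (2,2)='_' but target has 'X' -> reject
  (1,1)=X (2,3)=_ (3,0)=X (3,2)=_ -> step gives (2,0)='X' but target has '_' -> reject
  (1,1)=X (2,3)=_ (3,0)=X (3,2)=X -> step gives (2,0)='X' but target has '_' -> reject
  (1,1)=X (2,3)=X (3,0)=_ (3,2)=_ -> step gives (1,3)='X' but target has '_' -> reject
  (1,1)=X (2,3)=X (3,0)=_ (3,2)=X -> step gives (1,3)='X' but target has '_' -> reject
  (1,1)=X (2,3)=X (3,0)=X (3,2)=_ -> step gives (1,3)='X' but target has '_' -> reject
  (1,1)=X (2,3)=X (3,0)=X (3,2)=X -> step gives (1,3)='X' but target has '_' -> reject
Unique solution: (1,1)=live, (2,3)=dead, (3,0)=dead, (3,2)=dead.
Check: live-neighbor counts of every cell in the completed generation 0:
2321
1322
2433
0121
Applying B3/S23 to generation 0 with these counts gives:
_X__
_XX_
__XX
____
which matches the target exactly.

Answer: ____
XXX_
__X_
___X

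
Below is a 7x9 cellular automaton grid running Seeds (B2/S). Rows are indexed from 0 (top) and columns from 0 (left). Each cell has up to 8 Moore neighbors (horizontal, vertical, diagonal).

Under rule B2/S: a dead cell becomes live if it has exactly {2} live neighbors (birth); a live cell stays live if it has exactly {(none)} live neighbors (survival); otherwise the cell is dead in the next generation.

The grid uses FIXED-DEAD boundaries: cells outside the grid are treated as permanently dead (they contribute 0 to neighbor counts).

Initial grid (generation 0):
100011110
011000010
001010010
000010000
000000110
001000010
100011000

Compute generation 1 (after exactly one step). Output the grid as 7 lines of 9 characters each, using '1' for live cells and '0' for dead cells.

Simulating step by step:
Generation 0 (given above): 19 live cells
Generation 1: 18 live cells
(generation 1 grid is the final answer)

Answer: 001100001
100000000
000001101
000000001
000101001
010110001
010100100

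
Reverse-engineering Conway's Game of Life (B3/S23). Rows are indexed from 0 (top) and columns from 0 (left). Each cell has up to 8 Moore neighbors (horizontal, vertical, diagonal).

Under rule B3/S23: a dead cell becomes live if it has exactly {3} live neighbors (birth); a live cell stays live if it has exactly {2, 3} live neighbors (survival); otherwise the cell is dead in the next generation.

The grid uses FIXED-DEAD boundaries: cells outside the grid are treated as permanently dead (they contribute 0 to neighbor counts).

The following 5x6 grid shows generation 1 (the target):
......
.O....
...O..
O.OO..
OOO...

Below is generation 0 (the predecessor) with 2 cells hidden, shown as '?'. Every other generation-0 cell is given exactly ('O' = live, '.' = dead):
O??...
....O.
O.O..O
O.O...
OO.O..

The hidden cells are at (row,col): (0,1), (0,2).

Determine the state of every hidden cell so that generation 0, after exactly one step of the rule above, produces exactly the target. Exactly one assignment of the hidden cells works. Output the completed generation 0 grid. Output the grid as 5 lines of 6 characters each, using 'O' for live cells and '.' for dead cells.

Hidden generation-0 cells (in order): (0,1), (0,2).
A hidden cell only influences target cells in its own 3x3 neighborhood. Try each of the 2^2 = 4 assignments, step the completed generation 0 forward once under B3/S23, and compare with the target:
  (0,1)=. (0,2)=. -> step reproduces the target at every cell -> ACCEPT
  (0,1)=. (0,2)=O -> step gives (1,1)='.' but target has 'O' -> reject
  (0,1)=O (0,2)=. -> step gives (1,0)='O' but target has '.' -> reject
  (0,1)=O (0,2)=O -> step gives (0,1)='O' but target has '.' -> reject
Unique solution: (0,1)=dead, (0,2)=dead.
Check: live-neighbor counts of every cell in the completed generation 0:
010111
231212
141321
363321
233110
Applying B3/S23 to generation 0 with these counts gives:
......
.O....
...O..
O.OO..
OOO...
which matches the target exactly.

Answer: O.....
....O.
O.O..O
O.O...
OO.O..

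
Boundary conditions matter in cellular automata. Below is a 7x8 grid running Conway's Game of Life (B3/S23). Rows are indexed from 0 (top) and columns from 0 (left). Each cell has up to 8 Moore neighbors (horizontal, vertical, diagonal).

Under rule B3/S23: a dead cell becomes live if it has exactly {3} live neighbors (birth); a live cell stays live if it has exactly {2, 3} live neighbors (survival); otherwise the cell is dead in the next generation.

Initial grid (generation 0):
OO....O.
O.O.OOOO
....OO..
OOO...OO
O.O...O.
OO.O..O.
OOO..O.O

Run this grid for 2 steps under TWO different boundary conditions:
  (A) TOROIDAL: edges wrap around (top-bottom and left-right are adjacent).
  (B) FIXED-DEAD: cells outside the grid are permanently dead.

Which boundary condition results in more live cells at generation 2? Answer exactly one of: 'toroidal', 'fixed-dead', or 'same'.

Under TOROIDAL boundary, generation 2:
...O.O..
..O..O..
..O.OO.O
.OO...OO
...O....
........
...O.OO.
Population = 16

Under FIXED-DEAD boundary, generation 2:
OO....OO
O.OOOOOO
O.O.OOOO
..O...OO
...O....
..OO...O
.....OOO
Population = 27

Comparison: toroidal=16, fixed-dead=27 -> fixed-dead

Answer: fixed-dead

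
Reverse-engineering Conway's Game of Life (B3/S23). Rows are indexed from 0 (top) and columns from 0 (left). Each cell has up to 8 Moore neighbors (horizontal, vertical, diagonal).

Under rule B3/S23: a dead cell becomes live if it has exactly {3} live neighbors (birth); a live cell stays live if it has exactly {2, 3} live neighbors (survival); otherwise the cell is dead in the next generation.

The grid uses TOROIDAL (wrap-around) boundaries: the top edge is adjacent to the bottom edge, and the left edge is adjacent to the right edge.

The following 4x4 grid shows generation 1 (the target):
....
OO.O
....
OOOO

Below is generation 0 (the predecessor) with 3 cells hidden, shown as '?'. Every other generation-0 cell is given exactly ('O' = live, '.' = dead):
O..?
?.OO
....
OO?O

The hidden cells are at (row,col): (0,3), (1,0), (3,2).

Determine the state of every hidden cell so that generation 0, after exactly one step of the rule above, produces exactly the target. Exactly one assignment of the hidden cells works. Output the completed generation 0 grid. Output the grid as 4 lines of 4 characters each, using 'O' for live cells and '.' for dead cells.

Answer: O...
O.OO
....
OOOO

Derivation:
Hidden generation-0 cells (in order): (0,3), (1,0), (3,2).
A hidden cell only influences target cells in its own 3x3 neighborhood. Try each of the 2^3 = 8 assignments, step the completed generation 0 forward once under B3/S23, and compare with the target:
  (0,3)=. (1,0)=. (3,2)=. -> step gives (1,0)='.' but target has 'O' -> reject
  (0,3)=. (1,0)=. (3,2)=O -> step gives (1,0)='.' but target has 'O' -> reject
  (0,3)=. (1,0)=O (3,2)=. -> step gives (3,2)='.' but target has 'O' -> reject
  (0,3)=. (1,0)=O (3,2)=O -> step reproduces the target at every cell -> ACCEPT
  (0,3)=O (1,0)=. (3,2)=. -> step gives (1,1)='.' but target has 'O' -> reject
  (0,3)=O (1,0)=. (3,2)=O -> step gives (1,1)='.' but target has 'O' -> reject
  (0,3)=O (1,0)=O (3,2)=. -> step gives (1,2)='O' but target has '.' -> reject
  (0,3)=O (1,0)=O (3,2)=O -> step gives (1,2)='O' but target has '.' -> reject
Unique solution: (0,3)=dead, (1,0)=live, (3,2)=live.
Check: live-neighbor counts of every cell in the completed generation 0:
5657
2313
5556
3323
Applying B3/S23 to generation 0 with these counts gives:
....
OO.O
....
OOOO
which matches the target exactly.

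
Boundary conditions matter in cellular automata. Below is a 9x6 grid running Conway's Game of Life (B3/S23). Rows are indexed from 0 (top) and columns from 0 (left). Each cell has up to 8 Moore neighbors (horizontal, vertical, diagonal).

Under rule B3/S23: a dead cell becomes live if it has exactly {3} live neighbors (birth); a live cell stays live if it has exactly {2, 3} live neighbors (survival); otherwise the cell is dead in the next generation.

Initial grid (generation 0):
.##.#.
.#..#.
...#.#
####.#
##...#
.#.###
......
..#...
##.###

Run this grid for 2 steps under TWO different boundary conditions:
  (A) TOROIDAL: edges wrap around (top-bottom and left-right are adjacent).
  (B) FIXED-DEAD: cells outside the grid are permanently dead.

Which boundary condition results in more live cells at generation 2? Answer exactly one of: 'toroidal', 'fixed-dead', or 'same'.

Under TOROIDAL boundary, generation 2:
.#....
#...##
..##.#
....#.
..###.
.##.##
......
......
..#...
Population = 16

Under FIXED-DEAD boundary, generation 2:
.####.
##...#
####.#
.....#
#.##.#
.##..#
#.....
.....#
.#..#.
Population = 24

Comparison: toroidal=16, fixed-dead=24 -> fixed-dead

Answer: fixed-dead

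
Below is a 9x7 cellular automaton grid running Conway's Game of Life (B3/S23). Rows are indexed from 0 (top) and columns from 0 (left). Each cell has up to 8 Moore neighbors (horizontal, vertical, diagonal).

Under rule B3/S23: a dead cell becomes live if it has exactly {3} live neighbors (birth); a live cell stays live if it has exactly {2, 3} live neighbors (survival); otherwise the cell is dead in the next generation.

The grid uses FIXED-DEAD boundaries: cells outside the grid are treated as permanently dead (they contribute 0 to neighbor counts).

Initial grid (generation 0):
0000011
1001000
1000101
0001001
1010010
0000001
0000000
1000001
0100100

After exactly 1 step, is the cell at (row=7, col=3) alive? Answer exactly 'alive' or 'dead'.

Answer: dead

Derivation:
Simulating step by step:
Generation 0 (given above): 17 live cells
Generation 1: 11 live cells
0000000
0000101
0001110
0101101
0000011
0000000
0000000
0000000
0000000

Cell (7,3) at generation 1: 0 -> dead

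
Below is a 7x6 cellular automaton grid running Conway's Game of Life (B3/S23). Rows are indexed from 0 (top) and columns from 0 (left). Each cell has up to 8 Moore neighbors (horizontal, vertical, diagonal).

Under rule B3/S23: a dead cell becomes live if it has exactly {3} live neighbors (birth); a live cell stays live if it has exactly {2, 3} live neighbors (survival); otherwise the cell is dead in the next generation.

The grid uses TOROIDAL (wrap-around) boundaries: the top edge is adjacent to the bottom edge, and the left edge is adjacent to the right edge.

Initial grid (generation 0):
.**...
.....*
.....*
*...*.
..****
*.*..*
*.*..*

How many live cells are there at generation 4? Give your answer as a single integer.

Answer: 15

Derivation:
Simulating step by step:
Generation 0 (given above): 16 live cells
Generation 1: 13 live cells
.**..*
*.....
*...**
*.....
..*...
..*...
..**.*
Generation 2: 16 live cells
.*****
....*.
**....
**....
.*....
.**...
*..**.
Generation 3: 13 live cells
***...
....*.
**...*
..*...
......
****..
*.....
Generation 4: 15 live cells
**...*
..*...
**...*
**....
...*..
***...
...*.*
Population at generation 4: 15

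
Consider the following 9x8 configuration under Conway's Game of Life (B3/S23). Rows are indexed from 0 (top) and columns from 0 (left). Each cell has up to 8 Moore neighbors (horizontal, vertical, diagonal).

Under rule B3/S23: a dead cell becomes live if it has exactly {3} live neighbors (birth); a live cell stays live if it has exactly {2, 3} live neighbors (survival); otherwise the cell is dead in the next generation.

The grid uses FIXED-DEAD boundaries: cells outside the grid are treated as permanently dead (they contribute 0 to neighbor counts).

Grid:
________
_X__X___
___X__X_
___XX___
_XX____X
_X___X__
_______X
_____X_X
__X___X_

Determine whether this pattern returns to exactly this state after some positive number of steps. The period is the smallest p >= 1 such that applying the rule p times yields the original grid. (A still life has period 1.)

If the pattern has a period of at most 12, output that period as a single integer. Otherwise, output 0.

Simulating and comparing each generation to the original:
Gen 0 (original, given above): 16 live cells
Gen 1: 14 live cells, differs from original
Gen 2: 8 live cells, differs from original
Gen 3: 9 live cells, differs from original
Gen 4: 11 live cells, differs from original
Gen 5: 9 live cells, differs from original
Gen 6: 10 live cells, differs from original
Gen 7: 9 live cells, differs from original
Gen 8: 11 live cells, differs from original
Gen 9: 7 live cells, differs from original
Gen 10: 5 live cells, differs from original
Gen 11: 5 live cells, differs from original
Gen 12: 3 live cells, differs from original
No period found within 12 steps.

Answer: 0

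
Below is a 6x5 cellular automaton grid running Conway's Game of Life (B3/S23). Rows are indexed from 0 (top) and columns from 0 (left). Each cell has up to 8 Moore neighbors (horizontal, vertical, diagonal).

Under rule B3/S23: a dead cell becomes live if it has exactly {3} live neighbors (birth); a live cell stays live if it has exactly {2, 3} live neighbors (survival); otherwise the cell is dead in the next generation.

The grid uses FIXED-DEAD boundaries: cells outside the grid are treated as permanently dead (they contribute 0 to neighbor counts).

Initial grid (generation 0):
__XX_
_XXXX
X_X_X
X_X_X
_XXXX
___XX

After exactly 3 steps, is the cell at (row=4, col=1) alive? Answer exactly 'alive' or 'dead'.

Answer: dead

Derivation:
Simulating step by step:
Generation 0 (given above): 18 live cells
Generation 1: 9 live cells
_X__X
____X
X___X
X___X
_X___
____X
Generation 2: 6 live cells
_____
___XX
___XX
XX___
_____
_____
Generation 3: 5 live cells
_____
___XX
__XXX
_____
_____
_____

Cell (4,1) at generation 3: 0 -> dead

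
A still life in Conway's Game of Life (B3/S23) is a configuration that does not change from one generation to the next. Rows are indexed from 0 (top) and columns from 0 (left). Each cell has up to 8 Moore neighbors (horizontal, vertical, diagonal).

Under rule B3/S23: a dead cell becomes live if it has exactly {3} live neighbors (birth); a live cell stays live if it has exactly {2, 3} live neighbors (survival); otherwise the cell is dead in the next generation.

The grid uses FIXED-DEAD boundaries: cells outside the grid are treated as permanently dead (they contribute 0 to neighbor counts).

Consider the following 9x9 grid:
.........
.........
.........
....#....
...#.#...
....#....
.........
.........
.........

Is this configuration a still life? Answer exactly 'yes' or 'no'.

Compute generation 1 and compare to generation 0 (given above):
Generation 1:
.........
.........
.........
....#....
...#.#...
....#....
.........
.........
.........
The grids are IDENTICAL -> still life.

Answer: yes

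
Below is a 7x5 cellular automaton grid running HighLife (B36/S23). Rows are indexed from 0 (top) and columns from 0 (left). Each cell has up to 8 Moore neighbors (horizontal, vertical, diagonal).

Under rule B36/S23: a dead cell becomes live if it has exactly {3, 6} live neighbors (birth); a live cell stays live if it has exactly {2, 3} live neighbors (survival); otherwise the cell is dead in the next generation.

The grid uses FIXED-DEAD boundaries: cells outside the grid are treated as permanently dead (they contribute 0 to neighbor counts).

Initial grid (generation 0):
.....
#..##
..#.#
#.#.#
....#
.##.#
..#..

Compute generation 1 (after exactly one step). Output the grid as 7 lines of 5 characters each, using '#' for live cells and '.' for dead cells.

Simulating step by step:
Generation 0 (given above): 13 live cells
Generation 1: 14 live cells
(generation 1 grid is the final answer)

Answer: .....
...##
..###
.#..#
..#.#
.##..
.###.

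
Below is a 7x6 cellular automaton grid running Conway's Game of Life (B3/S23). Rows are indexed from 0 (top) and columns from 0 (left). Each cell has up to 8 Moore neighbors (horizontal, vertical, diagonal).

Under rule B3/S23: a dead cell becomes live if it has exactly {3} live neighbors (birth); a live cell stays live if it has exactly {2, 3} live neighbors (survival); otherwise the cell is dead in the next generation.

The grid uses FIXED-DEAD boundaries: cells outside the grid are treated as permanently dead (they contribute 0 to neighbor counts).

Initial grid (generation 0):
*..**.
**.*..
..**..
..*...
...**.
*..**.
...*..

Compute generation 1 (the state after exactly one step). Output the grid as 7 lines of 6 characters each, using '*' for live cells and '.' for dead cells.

Simulating step by step:
Generation 0 (given above): 15 live cells
Generation 1: 15 live cells
(generation 1 grid is the final answer)

Answer: *****.
**....
...*..
..*.*.
..*.*.
..*...
...**.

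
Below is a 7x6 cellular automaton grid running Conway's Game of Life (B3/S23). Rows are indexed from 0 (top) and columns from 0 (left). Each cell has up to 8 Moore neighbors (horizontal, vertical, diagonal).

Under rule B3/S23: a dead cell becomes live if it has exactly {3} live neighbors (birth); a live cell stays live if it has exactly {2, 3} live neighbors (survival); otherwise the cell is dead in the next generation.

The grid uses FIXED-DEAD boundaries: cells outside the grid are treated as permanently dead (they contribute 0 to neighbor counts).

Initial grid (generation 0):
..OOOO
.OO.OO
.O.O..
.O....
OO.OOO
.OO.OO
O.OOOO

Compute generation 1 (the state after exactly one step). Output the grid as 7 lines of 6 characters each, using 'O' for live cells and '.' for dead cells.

Simulating step by step:
Generation 0 (given above): 25 live cells
Generation 1: 16 live cells
(generation 1 grid is the final answer)

Answer: .OO..O
.O...O
OO.OO.
.O.O..
O..O.O
......
..O..O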